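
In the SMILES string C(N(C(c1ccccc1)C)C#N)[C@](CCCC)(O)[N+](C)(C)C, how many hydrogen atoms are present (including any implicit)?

30

Hydrogens are implicit in SMILES; fill each atom to its normal valence:
  5 × C: 3 H each → 15
  5 × C (aromatic): 1 H each → 5
  4 × C: 2 H each → 8
  2 × C: no H
  2 × N: no H
  1 × C: 1 H
  1 × C (aromatic): no H
  1 × N (charge +1): no H
  1 × O: 1 H
  Total hydrogens = 30.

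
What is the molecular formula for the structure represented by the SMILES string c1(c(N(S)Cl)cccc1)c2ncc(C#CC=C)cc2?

C15H11ClN2S

Heavy atoms from the SMILES: 15 C, 1 Cl, 2 N, 1 S.
Implicit hydrogens by atom environment:
  7 × C (aromatic): 1 H each → 7
  4 × C (aromatic): no H
  2 × C: no H
  1 × C: 2 H
  1 × C: 1 H
  1 × Cl: no H
  1 × N (aromatic): no H
  1 × N: no H
  1 × S: 1 H
  Total hydrogens = 11.
Molecular formula: C15H11ClN2S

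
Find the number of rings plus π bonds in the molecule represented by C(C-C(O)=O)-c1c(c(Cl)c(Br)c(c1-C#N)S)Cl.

7

Molecular formula from the SMILES: C10H6BrCl2NO2S.
DoU = (2C + 2 + N − H − X)/2 = (2·10 + 2 + 1 − 6 − 3)/2 = 14/2 = 7.
(Structurally: 1 ring(s) + 6 π bond(s) = 7.)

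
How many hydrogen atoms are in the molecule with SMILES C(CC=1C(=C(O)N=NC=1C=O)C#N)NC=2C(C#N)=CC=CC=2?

Hydrogens are implicit in SMILES; fill each atom to its normal valence:
  6 × C (aromatic): no H
  4 × C (aromatic): 1 H each → 4
  2 × C: 2 H each → 4
  2 × C: no H
  2 × N (aromatic): no H
  2 × N: no H
  1 × C: 1 H
  1 × N: 1 H
  1 × O: 1 H
  1 × O: no H
  Total hydrogens = 11.

11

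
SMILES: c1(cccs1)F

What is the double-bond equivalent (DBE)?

Molecular formula from the SMILES: C4H3FS.
DoU = (2C + 2 + N − H − X)/2 = (2·4 + 2 + 0 − 3 − 1)/2 = 6/2 = 3.
(Structurally: 1 ring(s) + 2 π bond(s) = 3.)

3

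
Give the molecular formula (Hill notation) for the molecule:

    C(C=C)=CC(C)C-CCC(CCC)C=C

C15H26

Heavy atoms from the SMILES: 15 C.
Implicit hydrogens by atom environment:
  7 × C: 2 H each → 14
  6 × C: 1 H each → 6
  2 × C: 3 H each → 6
  Total hydrogens = 26.
Molecular formula: C15H26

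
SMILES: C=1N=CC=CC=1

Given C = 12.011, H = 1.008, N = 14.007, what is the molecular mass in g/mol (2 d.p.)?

79.10

Molecular formula: C5H5N.
M = 5×12.011 + 5×1.008 + 1×14.007 = 79.10 g/mol.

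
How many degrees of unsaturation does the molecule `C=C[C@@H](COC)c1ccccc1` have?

Molecular formula from the SMILES: C11H14O.
DoU = (2C + 2 + N − H − X)/2 = (2·11 + 2 + 0 − 14 − 0)/2 = 10/2 = 5.
(Structurally: 1 ring(s) + 4 π bond(s) = 5.)

5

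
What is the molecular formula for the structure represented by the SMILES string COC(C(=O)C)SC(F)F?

C5H8F2O2S

Heavy atoms from the SMILES: 5 C, 2 F, 2 O, 1 S.
Implicit hydrogens by atom environment:
  2 × C: 3 H each → 6
  2 × C: 1 H each → 2
  2 × F: no H
  2 × O: no H
  1 × C: no H
  1 × S: no H
  Total hydrogens = 8.
Molecular formula: C5H8F2O2S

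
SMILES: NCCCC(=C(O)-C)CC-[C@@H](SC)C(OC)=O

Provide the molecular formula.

Heavy atoms from the SMILES: 12 C, 1 N, 3 O, 1 S.
Implicit hydrogens by atom environment:
  5 × C: 2 H each → 10
  3 × C: 3 H each → 9
  3 × C: no H
  2 × O: no H
  1 × C: 1 H
  1 × N: 2 H
  1 × O: 1 H
  1 × S: no H
  Total hydrogens = 23.
Molecular formula: C12H23NO3S

C12H23NO3S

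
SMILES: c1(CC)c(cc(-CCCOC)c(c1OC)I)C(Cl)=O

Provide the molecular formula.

C14H18ClIO3

Heavy atoms from the SMILES: 14 C, 1 Cl, 1 I, 3 O.
Implicit hydrogens by atom environment:
  5 × C (aromatic): no H
  4 × C: 2 H each → 8
  3 × C: 3 H each → 9
  3 × O: no H
  1 × C (aromatic): 1 H
  1 × C: no H
  1 × Cl: no H
  1 × I: no H
  Total hydrogens = 18.
Molecular formula: C14H18ClIO3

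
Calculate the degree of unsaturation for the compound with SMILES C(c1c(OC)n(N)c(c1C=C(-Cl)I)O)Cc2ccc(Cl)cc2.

8

Molecular formula from the SMILES: C15H15Cl2IN2O2.
DoU = (2C + 2 + N − H − X)/2 = (2·15 + 2 + 2 − 15 − 3)/2 = 16/2 = 8.
(Structurally: 2 ring(s) + 6 π bond(s) = 8.)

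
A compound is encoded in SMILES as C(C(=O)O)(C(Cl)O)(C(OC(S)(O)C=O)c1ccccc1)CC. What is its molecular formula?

C14H17ClO6S

Heavy atoms from the SMILES: 14 C, 1 Cl, 6 O, 1 S.
Implicit hydrogens by atom environment:
  5 × C (aromatic): 1 H each → 5
  3 × C: 1 H each → 3
  3 × C: no H
  3 × O: 1 H each → 3
  3 × O: no H
  1 × C: 3 H
  1 × C: 2 H
  1 × C (aromatic): no H
  1 × Cl: no H
  1 × S: 1 H
  Total hydrogens = 17.
Molecular formula: C14H17ClO6S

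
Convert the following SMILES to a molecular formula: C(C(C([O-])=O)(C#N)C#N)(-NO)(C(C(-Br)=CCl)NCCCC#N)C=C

Heavy atoms from the SMILES: 1 Br, 14 C, 1 Cl, 5 N, 3 O.
Implicit hydrogens by atom environment:
  7 × C: no H
  4 × C: 2 H each → 8
  3 × C: 1 H each → 3
  3 × N: no H
  2 × N: 1 H each → 2
  1 × Br: no H
  1 × Cl: no H
  1 × O: 1 H
  1 × O: no H
  1 × O (charge -1): no H
  Total hydrogens = 14.
Net charge -1.
Molecular formula: C14H14BrClN5O3-

C14H14BrClN5O3-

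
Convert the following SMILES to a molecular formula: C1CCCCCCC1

Heavy atoms from the SMILES: 8 C.
Implicit hydrogens by atom environment:
  8 × C: 2 H each → 16
  Total hydrogens = 16.
Molecular formula: C8H16

C8H16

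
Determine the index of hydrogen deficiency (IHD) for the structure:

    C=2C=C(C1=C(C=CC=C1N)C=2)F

Molecular formula from the SMILES: C10H8FN.
DoU = (2C + 2 + N − H − X)/2 = (2·10 + 2 + 1 − 8 − 1)/2 = 14/2 = 7.
(Structurally: 2 ring(s) + 5 π bond(s) = 7.)

7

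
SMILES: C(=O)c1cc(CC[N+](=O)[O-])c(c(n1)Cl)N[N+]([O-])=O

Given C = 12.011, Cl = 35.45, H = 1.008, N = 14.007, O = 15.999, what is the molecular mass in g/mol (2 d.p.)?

274.62

Molecular formula: C8H7ClN4O5.
M = 8×12.011 + 1×35.45 + 7×1.008 + 4×14.007 + 5×15.999 = 274.62 g/mol.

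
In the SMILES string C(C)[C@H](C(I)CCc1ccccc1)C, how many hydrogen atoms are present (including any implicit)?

Hydrogens are implicit in SMILES; fill each atom to its normal valence:
  5 × C (aromatic): 1 H each → 5
  3 × C: 2 H each → 6
  2 × C: 3 H each → 6
  2 × C: 1 H each → 2
  1 × C (aromatic): no H
  1 × I: no H
  Total hydrogens = 19.

19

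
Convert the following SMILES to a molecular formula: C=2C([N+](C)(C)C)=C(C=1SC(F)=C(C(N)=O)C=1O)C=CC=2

C14H16FN2O2S+

Heavy atoms from the SMILES: 14 C, 1 F, 2 N, 2 O, 1 S.
Implicit hydrogens by atom environment:
  6 × C (aromatic): no H
  4 × C (aromatic): 1 H each → 4
  3 × C: 3 H each → 9
  1 × C: no H
  1 × F: no H
  1 × N: 2 H
  1 × N (charge +1): no H
  1 × O: 1 H
  1 × O: no H
  1 × S (aromatic): no H
  Total hydrogens = 16.
Net charge +1.
Molecular formula: C14H16FN2O2S+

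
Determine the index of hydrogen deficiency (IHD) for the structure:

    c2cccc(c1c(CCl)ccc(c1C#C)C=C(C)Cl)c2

Molecular formula from the SMILES: C18H14Cl2.
DoU = (2C + 2 + N − H − X)/2 = (2·18 + 2 + 0 − 14 − 2)/2 = 22/2 = 11.
(Structurally: 2 ring(s) + 9 π bond(s) = 11.)

11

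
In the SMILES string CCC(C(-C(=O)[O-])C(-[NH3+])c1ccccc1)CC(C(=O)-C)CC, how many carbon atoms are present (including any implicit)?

18

The symbol for carbon appears 18 times in the SMILES. Lowercase c denotes aromatic carbon and counts toward C.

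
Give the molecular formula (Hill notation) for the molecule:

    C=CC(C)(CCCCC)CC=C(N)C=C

C14H25N

Heavy atoms from the SMILES: 14 C, 1 N.
Implicit hydrogens by atom environment:
  7 × C: 2 H each → 14
  3 × C: 1 H each → 3
  2 × C: 3 H each → 6
  2 × C: no H
  1 × N: 2 H
  Total hydrogens = 25.
Molecular formula: C14H25N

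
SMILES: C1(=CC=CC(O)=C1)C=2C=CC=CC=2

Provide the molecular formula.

C12H10O

Heavy atoms from the SMILES: 12 C, 1 O.
Implicit hydrogens by atom environment:
  9 × C (aromatic): 1 H each → 9
  3 × C (aromatic): no H
  1 × O: 1 H
  Total hydrogens = 10.
Molecular formula: C12H10O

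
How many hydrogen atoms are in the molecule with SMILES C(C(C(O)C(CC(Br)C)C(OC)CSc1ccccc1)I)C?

Hydrogens are implicit in SMILES; fill each atom to its normal valence:
  5 × C: 1 H each → 5
  5 × C (aromatic): 1 H each → 5
  3 × C: 3 H each → 9
  3 × C: 2 H each → 6
  1 × Br: no H
  1 × C (aromatic): no H
  1 × I: no H
  1 × O: 1 H
  1 × O: no H
  1 × S: no H
  Total hydrogens = 26.

26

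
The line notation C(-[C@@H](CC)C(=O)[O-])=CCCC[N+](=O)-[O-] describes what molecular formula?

Heavy atoms from the SMILES: 9 C, 1 N, 4 O.
Implicit hydrogens by atom environment:
  4 × C: 2 H each → 8
  3 × C: 1 H each → 3
  2 × O: no H
  2 × O (charge -1): no H
  1 × C: 3 H
  1 × C: no H
  1 × N (charge +1): no H
  Total hydrogens = 14.
Net charge -1.
Molecular formula: C9H14NO4-

C9H14NO4-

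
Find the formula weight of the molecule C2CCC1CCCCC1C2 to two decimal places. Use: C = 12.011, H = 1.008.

138.25

Molecular formula: C10H18.
M = 10×12.011 + 18×1.008 = 138.25 g/mol.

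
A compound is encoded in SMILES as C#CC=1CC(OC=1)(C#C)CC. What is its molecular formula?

Heavy atoms from the SMILES: 10 C, 1 O.
Implicit hydrogens by atom environment:
  4 × C: no H
  3 × C: 1 H each → 3
  2 × C: 2 H each → 4
  1 × C: 3 H
  1 × O: no H
  Total hydrogens = 10.
Molecular formula: C10H10O

C10H10O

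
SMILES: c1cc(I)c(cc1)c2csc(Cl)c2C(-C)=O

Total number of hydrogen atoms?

8

Hydrogens are implicit in SMILES; fill each atom to its normal valence:
  5 × C (aromatic): 1 H each → 5
  5 × C (aromatic): no H
  1 × C: 3 H
  1 × C: no H
  1 × Cl: no H
  1 × I: no H
  1 × O: no H
  1 × S (aromatic): no H
  Total hydrogens = 8.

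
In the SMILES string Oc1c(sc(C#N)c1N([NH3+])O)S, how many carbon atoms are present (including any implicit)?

The symbol for carbon appears 5 times in the SMILES. Lowercase c denotes aromatic carbon and counts toward C.

5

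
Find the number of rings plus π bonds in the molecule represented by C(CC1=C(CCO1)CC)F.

Molecular formula from the SMILES: C8H13FO.
DoU = (2C + 2 + N − H − X)/2 = (2·8 + 2 + 0 − 13 − 1)/2 = 4/2 = 2.
(Structurally: 1 ring(s) + 1 π bond(s) = 2.)

2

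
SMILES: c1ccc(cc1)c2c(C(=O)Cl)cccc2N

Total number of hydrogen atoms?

10

Hydrogens are implicit in SMILES; fill each atom to its normal valence:
  8 × C (aromatic): 1 H each → 8
  4 × C (aromatic): no H
  1 × C: no H
  1 × Cl: no H
  1 × N: 2 H
  1 × O: no H
  Total hydrogens = 10.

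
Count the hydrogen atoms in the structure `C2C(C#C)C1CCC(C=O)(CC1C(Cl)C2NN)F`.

18

Hydrogens are implicit in SMILES; fill each atom to its normal valence:
  7 × C: 1 H each → 7
  4 × C: 2 H each → 8
  2 × C: no H
  1 × Cl: no H
  1 × F: no H
  1 × N: 2 H
  1 × N: 1 H
  1 × O: no H
  Total hydrogens = 18.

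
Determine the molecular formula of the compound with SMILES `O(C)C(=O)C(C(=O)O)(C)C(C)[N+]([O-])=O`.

C7H11NO6

Heavy atoms from the SMILES: 7 C, 1 N, 6 O.
Implicit hydrogens by atom environment:
  4 × O: no H
  3 × C: 3 H each → 9
  3 × C: no H
  1 × C: 1 H
  1 × N (charge +1): no H
  1 × O: 1 H
  1 × O (charge -1): no H
  Total hydrogens = 11.
Molecular formula: C7H11NO6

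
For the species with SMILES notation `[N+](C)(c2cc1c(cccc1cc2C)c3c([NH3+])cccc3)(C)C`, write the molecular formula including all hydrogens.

Heavy atoms from the SMILES: 20 C, 2 N.
Implicit hydrogens by atom environment:
  9 × C (aromatic): 1 H each → 9
  7 × C (aromatic): no H
  4 × C: 3 H each → 12
  1 × N (charge +1): 3 H
  1 × N (charge +1): no H
  Total hydrogens = 24.
Net charge +2.
Molecular formula: [C20H24N2]2+

[C20H24N2]2+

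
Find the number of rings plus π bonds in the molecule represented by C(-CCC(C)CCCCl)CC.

Molecular formula from the SMILES: C10H21Cl.
DoU = (2C + 2 + N − H − X)/2 = (2·10 + 2 + 0 − 21 − 1)/2 = 0/2 = 0.
(Structurally: 0 ring(s) + 0 π bond(s) = 0.)

0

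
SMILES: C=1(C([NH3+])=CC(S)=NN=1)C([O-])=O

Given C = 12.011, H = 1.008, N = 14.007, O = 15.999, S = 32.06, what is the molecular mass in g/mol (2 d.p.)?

Molecular formula: C5H5N3O2S.
M = 5×12.011 + 5×1.008 + 3×14.007 + 2×15.999 + 1×32.06 = 171.17 g/mol.

171.17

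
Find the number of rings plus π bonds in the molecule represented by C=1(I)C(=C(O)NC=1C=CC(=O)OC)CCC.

5

Molecular formula from the SMILES: C11H14INO3.
DoU = (2C + 2 + N − H − X)/2 = (2·11 + 2 + 1 − 14 − 1)/2 = 10/2 = 5.
(Structurally: 1 ring(s) + 4 π bond(s) = 5.)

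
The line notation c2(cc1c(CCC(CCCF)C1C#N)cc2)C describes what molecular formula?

Heavy atoms from the SMILES: 15 C, 1 F, 1 N.
Implicit hydrogens by atom environment:
  5 × C: 2 H each → 10
  3 × C (aromatic): 1 H each → 3
  3 × C (aromatic): no H
  2 × C: 1 H each → 2
  1 × C: 3 H
  1 × C: no H
  1 × F: no H
  1 × N: no H
  Total hydrogens = 18.
Molecular formula: C15H18FN

C15H18FN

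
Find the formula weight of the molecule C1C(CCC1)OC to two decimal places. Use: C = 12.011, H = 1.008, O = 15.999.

Molecular formula: C6H12O.
M = 6×12.011 + 12×1.008 + 1×15.999 = 100.16 g/mol.

100.16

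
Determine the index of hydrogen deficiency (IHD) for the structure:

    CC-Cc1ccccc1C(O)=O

Molecular formula from the SMILES: C10H12O2.
DoU = (2C + 2 + N − H − X)/2 = (2·10 + 2 + 0 − 12 − 0)/2 = 10/2 = 5.
(Structurally: 1 ring(s) + 4 π bond(s) = 5.)

5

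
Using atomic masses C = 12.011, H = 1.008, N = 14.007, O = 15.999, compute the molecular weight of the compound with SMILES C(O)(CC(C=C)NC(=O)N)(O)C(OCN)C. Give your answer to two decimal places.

Molecular formula: C9H19N3O4.
M = 9×12.011 + 19×1.008 + 3×14.007 + 4×15.999 = 233.27 g/mol.

233.27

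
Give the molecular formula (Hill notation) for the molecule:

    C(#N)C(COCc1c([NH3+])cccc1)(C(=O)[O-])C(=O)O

C12H12N2O5

Heavy atoms from the SMILES: 12 C, 2 N, 5 O.
Implicit hydrogens by atom environment:
  4 × C (aromatic): 1 H each → 4
  4 × C: no H
  3 × O: no H
  2 × C: 2 H each → 4
  2 × C (aromatic): no H
  1 × N (charge +1): 3 H
  1 × N: no H
  1 × O: 1 H
  1 × O (charge -1): no H
  Total hydrogens = 12.
Molecular formula: C12H12N2O5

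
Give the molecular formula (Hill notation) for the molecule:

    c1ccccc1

Heavy atoms from the SMILES: 6 C.
Implicit hydrogens by atom environment:
  6 × C (aromatic): 1 H each → 6
  Total hydrogens = 6.
Molecular formula: C6H6

C6H6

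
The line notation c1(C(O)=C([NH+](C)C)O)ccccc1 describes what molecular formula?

Heavy atoms from the SMILES: 10 C, 1 N, 2 O.
Implicit hydrogens by atom environment:
  5 × C (aromatic): 1 H each → 5
  2 × C: 3 H each → 6
  2 × C: no H
  2 × O: 1 H each → 2
  1 × C (aromatic): no H
  1 × N (charge +1): 1 H
  Total hydrogens = 14.
Net charge +1.
Molecular formula: C10H14NO2+

C10H14NO2+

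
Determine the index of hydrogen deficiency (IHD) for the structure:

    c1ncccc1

Molecular formula from the SMILES: C5H5N.
DoU = (2C + 2 + N − H − X)/2 = (2·5 + 2 + 1 − 5 − 0)/2 = 8/2 = 4.
(Structurally: 1 ring(s) + 3 π bond(s) = 4.)

4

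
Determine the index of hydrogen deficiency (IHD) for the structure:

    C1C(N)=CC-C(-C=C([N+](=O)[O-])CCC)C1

Molecular formula from the SMILES: C11H18N2O2.
DoU = (2C + 2 + N − H − X)/2 = (2·11 + 2 + 2 − 18 − 0)/2 = 8/2 = 4.
(Structurally: 1 ring(s) + 3 π bond(s) = 4.)

4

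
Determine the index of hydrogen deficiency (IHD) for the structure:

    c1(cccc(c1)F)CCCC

Molecular formula from the SMILES: C10H13F.
DoU = (2C + 2 + N − H − X)/2 = (2·10 + 2 + 0 − 13 − 1)/2 = 8/2 = 4.
(Structurally: 1 ring(s) + 3 π bond(s) = 4.)

4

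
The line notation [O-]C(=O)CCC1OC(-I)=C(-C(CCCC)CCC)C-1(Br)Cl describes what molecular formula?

C15H22BrClIO3-

Heavy atoms from the SMILES: 1 Br, 15 C, 1 Cl, 1 I, 3 O.
Implicit hydrogens by atom environment:
  7 × C: 2 H each → 14
  4 × C: no H
  2 × C: 3 H each → 6
  2 × C: 1 H each → 2
  2 × O: no H
  1 × Br: no H
  1 × Cl: no H
  1 × I: no H
  1 × O (charge -1): no H
  Total hydrogens = 22.
Net charge -1.
Molecular formula: C15H22BrClIO3-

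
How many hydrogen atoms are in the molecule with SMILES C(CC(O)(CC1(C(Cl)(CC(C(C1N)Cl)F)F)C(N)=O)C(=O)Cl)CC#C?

19

Hydrogens are implicit in SMILES; fill each atom to its normal valence:
  6 × C: no H
  5 × C: 2 H each → 10
  4 × C: 1 H each → 4
  3 × Cl: no H
  2 × F: no H
  2 × N: 2 H each → 4
  2 × O: no H
  1 × O: 1 H
  Total hydrogens = 19.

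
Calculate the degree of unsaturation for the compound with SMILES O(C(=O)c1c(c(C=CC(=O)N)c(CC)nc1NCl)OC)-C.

Molecular formula from the SMILES: C13H16ClN3O4.
DoU = (2C + 2 + N − H − X)/2 = (2·13 + 2 + 3 − 16 − 1)/2 = 14/2 = 7.
(Structurally: 1 ring(s) + 6 π bond(s) = 7.)

7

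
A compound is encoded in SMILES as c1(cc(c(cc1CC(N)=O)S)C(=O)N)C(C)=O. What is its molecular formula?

Heavy atoms from the SMILES: 11 C, 2 N, 3 O, 1 S.
Implicit hydrogens by atom environment:
  4 × C (aromatic): no H
  3 × C: no H
  3 × O: no H
  2 × C (aromatic): 1 H each → 2
  2 × N: 2 H each → 4
  1 × C: 3 H
  1 × C: 2 H
  1 × S: 1 H
  Total hydrogens = 12.
Molecular formula: C11H12N2O3S

C11H12N2O3S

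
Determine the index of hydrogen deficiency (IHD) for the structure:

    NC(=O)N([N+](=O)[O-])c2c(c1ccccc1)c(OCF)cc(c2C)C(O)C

Molecular formula from the SMILES: C17H18FN3O5.
DoU = (2C + 2 + N − H − X)/2 = (2·17 + 2 + 3 − 18 − 1)/2 = 20/2 = 10.
(Structurally: 2 ring(s) + 8 π bond(s) = 10.)

10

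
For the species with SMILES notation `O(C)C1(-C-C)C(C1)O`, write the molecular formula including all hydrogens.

C6H12O2

Heavy atoms from the SMILES: 6 C, 2 O.
Implicit hydrogens by atom environment:
  2 × C: 3 H each → 6
  2 × C: 2 H each → 4
  1 × C: 1 H
  1 × C: no H
  1 × O: 1 H
  1 × O: no H
  Total hydrogens = 12.
Molecular formula: C6H12O2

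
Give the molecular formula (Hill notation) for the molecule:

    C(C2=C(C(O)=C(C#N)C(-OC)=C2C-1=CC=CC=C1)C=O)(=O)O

Heavy atoms from the SMILES: 16 C, 1 N, 5 O.
Implicit hydrogens by atom environment:
  7 × C (aromatic): no H
  5 × C (aromatic): 1 H each → 5
  3 × O: no H
  2 × C: no H
  2 × O: 1 H each → 2
  1 × C: 3 H
  1 × C: 1 H
  1 × N: no H
  Total hydrogens = 11.
Molecular formula: C16H11NO5

C16H11NO5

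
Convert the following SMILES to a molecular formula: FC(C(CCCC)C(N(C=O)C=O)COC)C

C12H22FNO3

Heavy atoms from the SMILES: 12 C, 1 F, 1 N, 3 O.
Implicit hydrogens by atom environment:
  5 × C: 1 H each → 5
  4 × C: 2 H each → 8
  3 × C: 3 H each → 9
  3 × O: no H
  1 × F: no H
  1 × N: no H
  Total hydrogens = 22.
Molecular formula: C12H22FNO3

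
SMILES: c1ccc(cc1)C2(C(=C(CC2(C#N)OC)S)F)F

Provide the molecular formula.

C13H11F2NOS

Heavy atoms from the SMILES: 13 C, 2 F, 1 N, 1 O, 1 S.
Implicit hydrogens by atom environment:
  5 × C (aromatic): 1 H each → 5
  5 × C: no H
  2 × F: no H
  1 × C: 3 H
  1 × C: 2 H
  1 × C (aromatic): no H
  1 × N: no H
  1 × O: no H
  1 × S: 1 H
  Total hydrogens = 11.
Molecular formula: C13H11F2NOS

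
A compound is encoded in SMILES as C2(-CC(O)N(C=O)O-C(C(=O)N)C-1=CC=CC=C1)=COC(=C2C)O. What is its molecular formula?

C16H18N2O6

Heavy atoms from the SMILES: 16 C, 2 N, 6 O.
Implicit hydrogens by atom environment:
  6 × C (aromatic): 1 H each → 6
  4 × C (aromatic): no H
  3 × C: 1 H each → 3
  3 × O: no H
  2 × O: 1 H each → 2
  1 × C: 3 H
  1 × C: 2 H
  1 × C: no H
  1 × N: 2 H
  1 × N: no H
  1 × O (aromatic): no H
  Total hydrogens = 18.
Molecular formula: C16H18N2O6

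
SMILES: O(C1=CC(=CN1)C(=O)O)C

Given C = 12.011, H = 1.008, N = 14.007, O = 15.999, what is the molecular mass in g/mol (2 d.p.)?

Molecular formula: C6H7NO3.
M = 6×12.011 + 7×1.008 + 1×14.007 + 3×15.999 = 141.13 g/mol.

141.13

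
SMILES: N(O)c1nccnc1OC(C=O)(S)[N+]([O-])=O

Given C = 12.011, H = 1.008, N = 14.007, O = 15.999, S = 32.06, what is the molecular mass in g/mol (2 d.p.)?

Molecular formula: C6H6N4O5S.
M = 6×12.011 + 6×1.008 + 4×14.007 + 5×15.999 + 1×32.06 = 246.20 g/mol.

246.20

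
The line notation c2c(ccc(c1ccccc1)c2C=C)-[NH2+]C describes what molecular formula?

C15H16N+

Heavy atoms from the SMILES: 15 C, 1 N.
Implicit hydrogens by atom environment:
  8 × C (aromatic): 1 H each → 8
  4 × C (aromatic): no H
  1 × C: 3 H
  1 × C: 2 H
  1 × C: 1 H
  1 × N (charge +1): 2 H
  Total hydrogens = 16.
Net charge +1.
Molecular formula: C15H16N+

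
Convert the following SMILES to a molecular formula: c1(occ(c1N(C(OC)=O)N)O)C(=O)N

Heavy atoms from the SMILES: 7 C, 3 N, 5 O.
Implicit hydrogens by atom environment:
  3 × C (aromatic): no H
  3 × O: no H
  2 × C: no H
  2 × N: 2 H each → 4
  1 × C: 3 H
  1 × C (aromatic): 1 H
  1 × N: no H
  1 × O: 1 H
  1 × O (aromatic): no H
  Total hydrogens = 9.
Molecular formula: C7H9N3O5

C7H9N3O5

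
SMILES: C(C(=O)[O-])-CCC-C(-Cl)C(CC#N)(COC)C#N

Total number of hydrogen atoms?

16

Hydrogens are implicit in SMILES; fill each atom to its normal valence:
  6 × C: 2 H each → 12
  4 × C: no H
  2 × N: no H
  2 × O: no H
  1 × C: 3 H
  1 × C: 1 H
  1 × Cl: no H
  1 × O (charge -1): no H
  Total hydrogens = 16.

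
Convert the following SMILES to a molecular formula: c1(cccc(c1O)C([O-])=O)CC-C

Heavy atoms from the SMILES: 10 C, 3 O.
Implicit hydrogens by atom environment:
  3 × C (aromatic): 1 H each → 3
  3 × C (aromatic): no H
  2 × C: 2 H each → 4
  1 × C: 3 H
  1 × C: no H
  1 × O: 1 H
  1 × O: no H
  1 × O (charge -1): no H
  Total hydrogens = 11.
Net charge -1.
Molecular formula: C10H11O3-

C10H11O3-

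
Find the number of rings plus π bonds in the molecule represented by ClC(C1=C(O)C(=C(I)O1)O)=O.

4

Molecular formula from the SMILES: C5H2ClIO4.
DoU = (2C + 2 + N − H − X)/2 = (2·5 + 2 + 0 − 2 − 2)/2 = 8/2 = 4.
(Structurally: 1 ring(s) + 3 π bond(s) = 4.)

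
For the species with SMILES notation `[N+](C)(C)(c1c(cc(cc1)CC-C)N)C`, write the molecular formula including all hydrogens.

Heavy atoms from the SMILES: 12 C, 2 N.
Implicit hydrogens by atom environment:
  4 × C: 3 H each → 12
  3 × C (aromatic): 1 H each → 3
  3 × C (aromatic): no H
  2 × C: 2 H each → 4
  1 × N: 2 H
  1 × N (charge +1): no H
  Total hydrogens = 21.
Net charge +1.
Molecular formula: C12H21N2+

C12H21N2+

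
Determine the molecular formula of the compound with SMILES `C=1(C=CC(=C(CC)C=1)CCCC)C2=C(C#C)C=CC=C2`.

Heavy atoms from the SMILES: 20 C.
Implicit hydrogens by atom environment:
  7 × C (aromatic): 1 H each → 7
  5 × C (aromatic): no H
  4 × C: 2 H each → 8
  2 × C: 3 H each → 6
  1 × C: 1 H
  1 × C: no H
  Total hydrogens = 22.
Molecular formula: C20H22

C20H22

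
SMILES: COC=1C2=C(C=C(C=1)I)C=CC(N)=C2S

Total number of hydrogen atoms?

Hydrogens are implicit in SMILES; fill each atom to its normal valence:
  6 × C (aromatic): no H
  4 × C (aromatic): 1 H each → 4
  1 × C: 3 H
  1 × I: no H
  1 × N: 2 H
  1 × O: no H
  1 × S: 1 H
  Total hydrogens = 10.

10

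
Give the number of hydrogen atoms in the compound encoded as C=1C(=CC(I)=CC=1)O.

Hydrogens are implicit in SMILES; fill each atom to its normal valence:
  4 × C (aromatic): 1 H each → 4
  2 × C (aromatic): no H
  1 × I: no H
  1 × O: 1 H
  Total hydrogens = 5.

5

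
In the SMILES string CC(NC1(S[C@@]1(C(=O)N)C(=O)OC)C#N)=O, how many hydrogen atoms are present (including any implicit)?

Hydrogens are implicit in SMILES; fill each atom to its normal valence:
  6 × C: no H
  4 × O: no H
  2 × C: 3 H each → 6
  1 × N: 2 H
  1 × N: 1 H
  1 × N: no H
  1 × S: no H
  Total hydrogens = 9.

9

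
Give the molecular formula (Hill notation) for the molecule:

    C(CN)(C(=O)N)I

Heavy atoms from the SMILES: 3 C, 1 I, 2 N, 1 O.
Implicit hydrogens by atom environment:
  2 × N: 2 H each → 4
  1 × C: 2 H
  1 × C: 1 H
  1 × C: no H
  1 × I: no H
  1 × O: no H
  Total hydrogens = 7.
Molecular formula: C3H7IN2O

C3H7IN2O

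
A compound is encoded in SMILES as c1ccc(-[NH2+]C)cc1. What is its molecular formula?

Heavy atoms from the SMILES: 7 C, 1 N.
Implicit hydrogens by atom environment:
  5 × C (aromatic): 1 H each → 5
  1 × C: 3 H
  1 × C (aromatic): no H
  1 × N (charge +1): 2 H
  Total hydrogens = 10.
Net charge +1.
Molecular formula: C7H10N+

C7H10N+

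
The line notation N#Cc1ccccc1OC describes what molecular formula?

C8H7NO

Heavy atoms from the SMILES: 8 C, 1 N, 1 O.
Implicit hydrogens by atom environment:
  4 × C (aromatic): 1 H each → 4
  2 × C (aromatic): no H
  1 × C: 3 H
  1 × C: no H
  1 × N: no H
  1 × O: no H
  Total hydrogens = 7.
Molecular formula: C8H7NO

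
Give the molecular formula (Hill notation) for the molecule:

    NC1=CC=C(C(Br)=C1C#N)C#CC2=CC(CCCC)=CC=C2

Heavy atoms from the SMILES: 1 Br, 19 C, 2 N.
Implicit hydrogens by atom environment:
  6 × C (aromatic): 1 H each → 6
  6 × C (aromatic): no H
  3 × C: 2 H each → 6
  3 × C: no H
  1 × Br: no H
  1 × C: 3 H
  1 × N: 2 H
  1 × N: no H
  Total hydrogens = 17.
Molecular formula: C19H17BrN2

C19H17BrN2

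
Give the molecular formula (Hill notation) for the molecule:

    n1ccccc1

C5H5N

Heavy atoms from the SMILES: 5 C, 1 N.
Implicit hydrogens by atom environment:
  5 × C (aromatic): 1 H each → 5
  1 × N (aromatic): no H
  Total hydrogens = 5.
Molecular formula: C5H5N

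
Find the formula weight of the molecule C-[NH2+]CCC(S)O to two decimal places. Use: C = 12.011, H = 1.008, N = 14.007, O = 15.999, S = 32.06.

122.21

Molecular formula: C4H12NOS+.
M = 4×12.011 + 12×1.008 + 1×14.007 + 1×15.999 + 1×32.06 = 122.21 g/mol.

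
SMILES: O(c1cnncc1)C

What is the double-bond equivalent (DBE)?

Molecular formula from the SMILES: C5H6N2O.
DoU = (2C + 2 + N − H − X)/2 = (2·5 + 2 + 2 − 6 − 0)/2 = 8/2 = 4.
(Structurally: 1 ring(s) + 3 π bond(s) = 4.)

4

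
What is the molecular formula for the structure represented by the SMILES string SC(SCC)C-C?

C5H12S2

Heavy atoms from the SMILES: 5 C, 2 S.
Implicit hydrogens by atom environment:
  2 × C: 3 H each → 6
  2 × C: 2 H each → 4
  1 × C: 1 H
  1 × S: 1 H
  1 × S: no H
  Total hydrogens = 12.
Molecular formula: C5H12S2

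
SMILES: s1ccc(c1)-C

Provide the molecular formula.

Heavy atoms from the SMILES: 5 C, 1 S.
Implicit hydrogens by atom environment:
  3 × C (aromatic): 1 H each → 3
  1 × C: 3 H
  1 × C (aromatic): no H
  1 × S (aromatic): no H
  Total hydrogens = 6.
Molecular formula: C5H6S

C5H6S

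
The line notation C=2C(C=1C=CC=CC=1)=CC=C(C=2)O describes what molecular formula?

Heavy atoms from the SMILES: 12 C, 1 O.
Implicit hydrogens by atom environment:
  9 × C (aromatic): 1 H each → 9
  3 × C (aromatic): no H
  1 × O: 1 H
  Total hydrogens = 10.
Molecular formula: C12H10O

C12H10O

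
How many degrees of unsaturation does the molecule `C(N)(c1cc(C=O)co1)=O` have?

5

Molecular formula from the SMILES: C6H5NO3.
DoU = (2C + 2 + N − H − X)/2 = (2·6 + 2 + 1 − 5 − 0)/2 = 10/2 = 5.
(Structurally: 1 ring(s) + 4 π bond(s) = 5.)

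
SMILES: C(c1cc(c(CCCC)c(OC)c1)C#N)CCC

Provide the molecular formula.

C16H23NO

Heavy atoms from the SMILES: 16 C, 1 N, 1 O.
Implicit hydrogens by atom environment:
  6 × C: 2 H each → 12
  4 × C (aromatic): no H
  3 × C: 3 H each → 9
  2 × C (aromatic): 1 H each → 2
  1 × C: no H
  1 × N: no H
  1 × O: no H
  Total hydrogens = 23.
Molecular formula: C16H23NO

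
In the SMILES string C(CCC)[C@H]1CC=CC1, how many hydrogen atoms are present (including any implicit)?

16

Hydrogens are implicit in SMILES; fill each atom to its normal valence:
  5 × C: 2 H each → 10
  3 × C: 1 H each → 3
  1 × C: 3 H
  Total hydrogens = 16.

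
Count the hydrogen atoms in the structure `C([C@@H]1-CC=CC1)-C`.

12

Hydrogens are implicit in SMILES; fill each atom to its normal valence:
  3 × C: 2 H each → 6
  3 × C: 1 H each → 3
  1 × C: 3 H
  Total hydrogens = 12.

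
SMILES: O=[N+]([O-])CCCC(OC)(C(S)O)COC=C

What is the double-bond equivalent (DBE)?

Molecular formula from the SMILES: C9H17NO5S.
DoU = (2C + 2 + N − H − X)/2 = (2·9 + 2 + 1 − 17 − 0)/2 = 4/2 = 2.
(Structurally: 0 ring(s) + 2 π bond(s) = 2.)

2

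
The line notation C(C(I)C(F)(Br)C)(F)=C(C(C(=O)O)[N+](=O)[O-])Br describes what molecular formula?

Heavy atoms from the SMILES: 2 Br, 7 C, 2 F, 1 I, 1 N, 4 O.
Implicit hydrogens by atom environment:
  4 × C: no H
  2 × Br: no H
  2 × C: 1 H each → 2
  2 × F: no H
  2 × O: no H
  1 × C: 3 H
  1 × I: no H
  1 × N (charge +1): no H
  1 × O: 1 H
  1 × O (charge -1): no H
  Total hydrogens = 6.
Molecular formula: C7H6Br2F2INO4

C7H6Br2F2INO4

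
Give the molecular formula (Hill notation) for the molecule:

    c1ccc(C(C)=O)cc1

Heavy atoms from the SMILES: 8 C, 1 O.
Implicit hydrogens by atom environment:
  5 × C (aromatic): 1 H each → 5
  1 × C: 3 H
  1 × C (aromatic): no H
  1 × C: no H
  1 × O: no H
  Total hydrogens = 8.
Molecular formula: C8H8O

C8H8O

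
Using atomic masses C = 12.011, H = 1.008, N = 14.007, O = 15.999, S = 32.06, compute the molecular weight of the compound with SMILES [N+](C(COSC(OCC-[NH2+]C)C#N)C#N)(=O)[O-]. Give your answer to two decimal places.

Molecular formula: C8H13N4O4S+.
M = 8×12.011 + 13×1.008 + 4×14.007 + 4×15.999 + 1×32.06 = 261.28 g/mol.

261.28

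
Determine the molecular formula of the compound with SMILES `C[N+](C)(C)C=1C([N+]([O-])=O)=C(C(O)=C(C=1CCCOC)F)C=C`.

C15H22FN2O4+

Heavy atoms from the SMILES: 15 C, 1 F, 2 N, 4 O.
Implicit hydrogens by atom environment:
  6 × C (aromatic): no H
  4 × C: 3 H each → 12
  4 × C: 2 H each → 8
  2 × N (charge +1): no H
  2 × O: no H
  1 × C: 1 H
  1 × F: no H
  1 × O: 1 H
  1 × O (charge -1): no H
  Total hydrogens = 22.
Net charge +1.
Molecular formula: C15H22FN2O4+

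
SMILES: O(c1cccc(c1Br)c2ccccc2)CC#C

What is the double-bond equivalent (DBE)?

Molecular formula from the SMILES: C15H11BrO.
DoU = (2C + 2 + N − H − X)/2 = (2·15 + 2 + 0 − 11 − 1)/2 = 20/2 = 10.
(Structurally: 2 ring(s) + 8 π bond(s) = 10.)

10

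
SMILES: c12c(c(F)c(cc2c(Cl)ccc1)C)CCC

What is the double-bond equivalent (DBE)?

7

Molecular formula from the SMILES: C14H14ClF.
DoU = (2C + 2 + N − H − X)/2 = (2·14 + 2 + 0 − 14 − 2)/2 = 14/2 = 7.
(Structurally: 2 ring(s) + 5 π bond(s) = 7.)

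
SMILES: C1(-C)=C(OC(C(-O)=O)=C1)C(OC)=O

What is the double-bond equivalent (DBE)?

Molecular formula from the SMILES: C8H8O5.
DoU = (2C + 2 + N − H − X)/2 = (2·8 + 2 + 0 − 8 − 0)/2 = 10/2 = 5.
(Structurally: 1 ring(s) + 4 π bond(s) = 5.)

5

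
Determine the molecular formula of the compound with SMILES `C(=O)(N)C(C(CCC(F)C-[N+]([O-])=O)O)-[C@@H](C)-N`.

C9H18FN3O4

Heavy atoms from the SMILES: 9 C, 1 F, 3 N, 4 O.
Implicit hydrogens by atom environment:
  4 × C: 1 H each → 4
  3 × C: 2 H each → 6
  2 × N: 2 H each → 4
  2 × O: no H
  1 × C: 3 H
  1 × C: no H
  1 × F: no H
  1 × N (charge +1): no H
  1 × O: 1 H
  1 × O (charge -1): no H
  Total hydrogens = 18.
Molecular formula: C9H18FN3O4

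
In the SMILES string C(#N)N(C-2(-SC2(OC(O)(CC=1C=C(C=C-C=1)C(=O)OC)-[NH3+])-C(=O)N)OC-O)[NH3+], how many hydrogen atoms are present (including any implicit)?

Hydrogens are implicit in SMILES; fill each atom to its normal valence:
  6 × C: no H
  5 × O: no H
  4 × C (aromatic): 1 H each → 4
  2 × C: 2 H each → 4
  2 × C (aromatic): no H
  2 × N (charge +1): 3 H each → 6
  2 × N: no H
  2 × O: 1 H each → 2
  1 × C: 3 H
  1 × N: 2 H
  1 × S: no H
  Total hydrogens = 21.

21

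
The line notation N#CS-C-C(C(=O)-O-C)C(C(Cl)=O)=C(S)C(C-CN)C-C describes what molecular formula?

Heavy atoms from the SMILES: 13 C, 1 Cl, 2 N, 3 O, 2 S.
Implicit hydrogens by atom environment:
  5 × C: no H
  4 × C: 2 H each → 8
  3 × O: no H
  2 × C: 3 H each → 6
  2 × C: 1 H each → 2
  1 × Cl: no H
  1 × N: 2 H
  1 × N: no H
  1 × S: 1 H
  1 × S: no H
  Total hydrogens = 19.
Molecular formula: C13H19ClN2O3S2

C13H19ClN2O3S2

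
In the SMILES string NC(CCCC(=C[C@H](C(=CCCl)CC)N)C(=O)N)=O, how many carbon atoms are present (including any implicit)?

The symbol for carbon appears 13 times in the SMILES. (Cl is a single chlorine, not C + l.)

13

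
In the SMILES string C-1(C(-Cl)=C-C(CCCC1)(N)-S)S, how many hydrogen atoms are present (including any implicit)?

Hydrogens are implicit in SMILES; fill each atom to its normal valence:
  4 × C: 2 H each → 8
  2 × C: 1 H each → 2
  2 × C: no H
  2 × S: 1 H each → 2
  1 × Cl: no H
  1 × N: 2 H
  Total hydrogens = 14.

14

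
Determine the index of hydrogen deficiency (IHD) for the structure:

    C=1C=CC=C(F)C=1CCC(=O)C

Molecular formula from the SMILES: C10H11FO.
DoU = (2C + 2 + N − H − X)/2 = (2·10 + 2 + 0 − 11 − 1)/2 = 10/2 = 5.
(Structurally: 1 ring(s) + 4 π bond(s) = 5.)

5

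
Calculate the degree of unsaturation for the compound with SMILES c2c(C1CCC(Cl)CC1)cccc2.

5

Molecular formula from the SMILES: C12H15Cl.
DoU = (2C + 2 + N − H − X)/2 = (2·12 + 2 + 0 − 15 − 1)/2 = 10/2 = 5.
(Structurally: 2 ring(s) + 3 π bond(s) = 5.)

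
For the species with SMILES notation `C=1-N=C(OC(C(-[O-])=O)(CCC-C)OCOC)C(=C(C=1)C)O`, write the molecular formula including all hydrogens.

C14H20NO6-

Heavy atoms from the SMILES: 14 C, 1 N, 6 O.
Implicit hydrogens by atom environment:
  4 × C: 2 H each → 8
  4 × O: no H
  3 × C: 3 H each → 9
  3 × C (aromatic): no H
  2 × C (aromatic): 1 H each → 2
  2 × C: no H
  1 × N (aromatic): no H
  1 × O: 1 H
  1 × O (charge -1): no H
  Total hydrogens = 20.
Net charge -1.
Molecular formula: C14H20NO6-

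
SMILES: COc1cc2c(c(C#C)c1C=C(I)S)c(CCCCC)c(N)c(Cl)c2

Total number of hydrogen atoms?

Hydrogens are implicit in SMILES; fill each atom to its normal valence:
  8 × C (aromatic): no H
  4 × C: 2 H each → 8
  2 × C: 3 H each → 6
  2 × C (aromatic): 1 H each → 2
  2 × C: 1 H each → 2
  2 × C: no H
  1 × Cl: no H
  1 × I: no H
  1 × N: 2 H
  1 × O: no H
  1 × S: 1 H
  Total hydrogens = 21.

21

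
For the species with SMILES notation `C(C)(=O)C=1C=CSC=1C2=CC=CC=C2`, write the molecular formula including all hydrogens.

Heavy atoms from the SMILES: 12 C, 1 O, 1 S.
Implicit hydrogens by atom environment:
  7 × C (aromatic): 1 H each → 7
  3 × C (aromatic): no H
  1 × C: 3 H
  1 × C: no H
  1 × O: no H
  1 × S (aromatic): no H
  Total hydrogens = 10.
Molecular formula: C12H10OS

C12H10OS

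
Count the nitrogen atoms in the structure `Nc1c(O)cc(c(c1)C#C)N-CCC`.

2

The symbol for nitrogen appears 2 times in the SMILES.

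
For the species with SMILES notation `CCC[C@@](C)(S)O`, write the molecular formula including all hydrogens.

Heavy atoms from the SMILES: 5 C, 1 O, 1 S.
Implicit hydrogens by atom environment:
  2 × C: 3 H each → 6
  2 × C: 2 H each → 4
  1 × C: no H
  1 × O: 1 H
  1 × S: 1 H
  Total hydrogens = 12.
Molecular formula: C5H12OS

C5H12OS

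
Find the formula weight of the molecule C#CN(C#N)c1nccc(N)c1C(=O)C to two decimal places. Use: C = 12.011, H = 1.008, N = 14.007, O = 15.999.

200.20

Molecular formula: C10H8N4O.
M = 10×12.011 + 8×1.008 + 4×14.007 + 1×15.999 = 200.20 g/mol.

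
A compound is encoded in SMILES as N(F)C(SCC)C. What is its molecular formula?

C4H10FNS

Heavy atoms from the SMILES: 4 C, 1 F, 1 N, 1 S.
Implicit hydrogens by atom environment:
  2 × C: 3 H each → 6
  1 × C: 2 H
  1 × C: 1 H
  1 × F: no H
  1 × N: 1 H
  1 × S: no H
  Total hydrogens = 10.
Molecular formula: C4H10FNS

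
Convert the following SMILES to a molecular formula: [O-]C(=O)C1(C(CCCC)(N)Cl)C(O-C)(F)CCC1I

Heavy atoms from the SMILES: 12 C, 1 Cl, 1 F, 1 I, 1 N, 3 O.
Implicit hydrogens by atom environment:
  5 × C: 2 H each → 10
  4 × C: no H
  2 × C: 3 H each → 6
  2 × O: no H
  1 × C: 1 H
  1 × Cl: no H
  1 × F: no H
  1 × I: no H
  1 × N: 2 H
  1 × O (charge -1): no H
  Total hydrogens = 19.
Net charge -1.
Molecular formula: C12H19ClFINO3-

C12H19ClFINO3-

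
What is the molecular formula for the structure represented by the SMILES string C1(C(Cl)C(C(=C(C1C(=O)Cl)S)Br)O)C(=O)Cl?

Heavy atoms from the SMILES: 1 Br, 8 C, 3 Cl, 3 O, 1 S.
Implicit hydrogens by atom environment:
  4 × C: 1 H each → 4
  4 × C: no H
  3 × Cl: no H
  2 × O: no H
  1 × Br: no H
  1 × O: 1 H
  1 × S: 1 H
  Total hydrogens = 6.
Molecular formula: C8H6BrCl3O3S

C8H6BrCl3O3S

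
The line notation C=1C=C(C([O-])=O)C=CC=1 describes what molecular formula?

C7H5O2-

Heavy atoms from the SMILES: 7 C, 2 O.
Implicit hydrogens by atom environment:
  5 × C (aromatic): 1 H each → 5
  1 × C (aromatic): no H
  1 × C: no H
  1 × O: no H
  1 × O (charge -1): no H
  Total hydrogens = 5.
Net charge -1.
Molecular formula: C7H5O2-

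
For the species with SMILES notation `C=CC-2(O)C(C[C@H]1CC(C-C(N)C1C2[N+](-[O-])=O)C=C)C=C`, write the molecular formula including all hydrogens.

C16H24N2O3

Heavy atoms from the SMILES: 16 C, 2 N, 3 O.
Implicit hydrogens by atom environment:
  9 × C: 1 H each → 9
  6 × C: 2 H each → 12
  1 × C: no H
  1 × N: 2 H
  1 × N (charge +1): no H
  1 × O: 1 H
  1 × O: no H
  1 × O (charge -1): no H
  Total hydrogens = 24.
Molecular formula: C16H24N2O3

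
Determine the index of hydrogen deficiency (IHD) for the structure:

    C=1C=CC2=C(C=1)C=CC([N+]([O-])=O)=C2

8

Molecular formula from the SMILES: C10H7NO2.
DoU = (2C + 2 + N − H − X)/2 = (2·10 + 2 + 1 − 7 − 0)/2 = 16/2 = 8.
(Structurally: 2 ring(s) + 6 π bond(s) = 8.)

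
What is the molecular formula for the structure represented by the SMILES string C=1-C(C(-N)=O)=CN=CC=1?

Heavy atoms from the SMILES: 6 C, 2 N, 1 O.
Implicit hydrogens by atom environment:
  4 × C (aromatic): 1 H each → 4
  1 × C (aromatic): no H
  1 × C: no H
  1 × N: 2 H
  1 × N (aromatic): no H
  1 × O: no H
  Total hydrogens = 6.
Molecular formula: C6H6N2O

C6H6N2O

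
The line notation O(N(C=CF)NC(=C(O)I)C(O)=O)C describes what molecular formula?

C6H8FIN2O4

Heavy atoms from the SMILES: 6 C, 1 F, 1 I, 2 N, 4 O.
Implicit hydrogens by atom environment:
  3 × C: no H
  2 × C: 1 H each → 2
  2 × O: 1 H each → 2
  2 × O: no H
  1 × C: 3 H
  1 × F: no H
  1 × I: no H
  1 × N: 1 H
  1 × N: no H
  Total hydrogens = 8.
Molecular formula: C6H8FIN2O4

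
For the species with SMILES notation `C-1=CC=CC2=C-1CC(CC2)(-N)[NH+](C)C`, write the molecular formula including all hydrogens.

C12H19N2+

Heavy atoms from the SMILES: 12 C, 2 N.
Implicit hydrogens by atom environment:
  4 × C (aromatic): 1 H each → 4
  3 × C: 2 H each → 6
  2 × C: 3 H each → 6
  2 × C (aromatic): no H
  1 × C: no H
  1 × N: 2 H
  1 × N (charge +1): 1 H
  Total hydrogens = 19.
Net charge +1.
Molecular formula: C12H19N2+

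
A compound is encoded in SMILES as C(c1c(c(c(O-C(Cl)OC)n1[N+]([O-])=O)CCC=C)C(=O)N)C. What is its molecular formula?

Heavy atoms from the SMILES: 13 C, 1 Cl, 3 N, 5 O.
Implicit hydrogens by atom environment:
  4 × C: 2 H each → 8
  4 × C (aromatic): no H
  4 × O: no H
  2 × C: 3 H each → 6
  2 × C: 1 H each → 2
  1 × C: no H
  1 × Cl: no H
  1 × N: 2 H
  1 × N (aromatic): no H
  1 × N (charge +1): no H
  1 × O (charge -1): no H
  Total hydrogens = 18.
Molecular formula: C13H18ClN3O5

C13H18ClN3O5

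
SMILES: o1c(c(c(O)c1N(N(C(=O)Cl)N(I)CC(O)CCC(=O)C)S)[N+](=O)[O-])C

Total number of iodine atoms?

1

The symbol for iodine appears 1 time in the SMILES.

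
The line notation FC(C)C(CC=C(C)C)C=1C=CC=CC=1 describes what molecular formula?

C14H19F

Heavy atoms from the SMILES: 14 C, 1 F.
Implicit hydrogens by atom environment:
  5 × C (aromatic): 1 H each → 5
  3 × C: 3 H each → 9
  3 × C: 1 H each → 3
  1 × C: 2 H
  1 × C: no H
  1 × C (aromatic): no H
  1 × F: no H
  Total hydrogens = 19.
Molecular formula: C14H19F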